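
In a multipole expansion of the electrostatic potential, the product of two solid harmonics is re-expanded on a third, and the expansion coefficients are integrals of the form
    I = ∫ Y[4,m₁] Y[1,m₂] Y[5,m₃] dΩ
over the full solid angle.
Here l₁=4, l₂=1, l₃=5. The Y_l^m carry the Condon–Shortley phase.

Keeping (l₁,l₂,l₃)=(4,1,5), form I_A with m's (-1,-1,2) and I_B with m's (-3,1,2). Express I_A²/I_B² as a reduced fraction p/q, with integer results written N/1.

7/1

Shared (l₁,l₂,l₃)=(4,1,5): N and (l;000)² cancel in I_A²/I_B².
A: Δ = 0!·8!·2!/11! = 1/495; Racah Σ t=0..0: t=0:+1/1440 = 1/1440; ⇒ 3j(4 1 5; -1 -1 2)² = 7/165, sgn -1
B: Δ = 0!·8!·2!/11! = 1/495; Racah Σ t=0..0: t=0:+1/10080 = 1/10080; ⇒ 3j(4 1 5; -3 1 2)² = 1/165, sgn -1
I_A²/I_B² = (7/165)/(1/165) = 7/1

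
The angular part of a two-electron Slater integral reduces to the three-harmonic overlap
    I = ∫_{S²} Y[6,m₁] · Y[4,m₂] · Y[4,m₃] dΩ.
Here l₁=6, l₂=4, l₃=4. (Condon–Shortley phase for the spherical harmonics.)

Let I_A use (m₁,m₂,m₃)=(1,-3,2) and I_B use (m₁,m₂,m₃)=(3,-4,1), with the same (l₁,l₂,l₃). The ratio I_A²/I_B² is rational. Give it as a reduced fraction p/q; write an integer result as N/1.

169/160

l's match ⇒ only the (l;m) 3-j factors differ between A and B.
A: triangle coeff Δ(6,4,4) = 1/1261260; Σ_t [0,1]: t=0:+1/86400 t=1:−1/11520 = -13/172800; (3j)²=13/660 [(6 4 4; 1 -3 2)], sign=-1
B: triangle coeff Δ(6,4,4) = 1/1261260; Σ_t [0,0]: t=0:+1/51840 = 1/51840; (3j)²=8/429 [(6 4 4; 3 -4 1)], sign=-1
I_A²/I_B² = (13/660)/(8/429) = 169/160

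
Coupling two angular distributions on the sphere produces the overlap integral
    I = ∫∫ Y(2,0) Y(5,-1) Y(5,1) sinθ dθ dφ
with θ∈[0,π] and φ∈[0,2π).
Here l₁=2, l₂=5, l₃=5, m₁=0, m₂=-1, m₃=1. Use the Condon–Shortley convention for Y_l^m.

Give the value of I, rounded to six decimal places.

-0.145565

m-sum 0 ✓  L=12 even ✓  3≤5≤7 ✓
Π(2lᵢ+1) = 5×11×11 = 605
triangle coeff Δ(2,5,5) = 1/38610
Σ_t [0,2]: t=0:+1/2880 t=1:−1/576 t=2:+1/2880 = -1/960
(3j)²=10/429 [(2 5 5; 0 0 0)], sign=+1
Σ_t [0,2]: t=0:+1/2304 t=1:−1/720 t=2:+1/5760 = -1/1280
(3j)²=27/1430 [(2 5 5; 0 -1 1)], sign=-1
⇒ 4πI² = 45/169
I = (-1)√(45/169/(4π)) = -0.14556534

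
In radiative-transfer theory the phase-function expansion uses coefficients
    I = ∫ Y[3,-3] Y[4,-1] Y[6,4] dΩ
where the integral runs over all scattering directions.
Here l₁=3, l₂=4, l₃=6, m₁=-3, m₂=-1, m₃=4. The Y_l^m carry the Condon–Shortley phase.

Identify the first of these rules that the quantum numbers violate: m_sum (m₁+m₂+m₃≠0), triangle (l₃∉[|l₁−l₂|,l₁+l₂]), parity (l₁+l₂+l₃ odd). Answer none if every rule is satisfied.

parity

m₁+m₂+m₃ = -3 − 1 + 4 = 0  ✓
triangle: |3−4|=1 ≤ l₃=6 ≤ 3+4=7  ✓
parity: l₁+l₂+l₃ = 13 is odd  ✗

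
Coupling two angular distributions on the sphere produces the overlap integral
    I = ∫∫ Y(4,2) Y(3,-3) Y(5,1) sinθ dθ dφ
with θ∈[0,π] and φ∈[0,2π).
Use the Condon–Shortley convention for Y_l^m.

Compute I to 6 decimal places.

0.143662

m-sum 0 ✓  L=12 even ✓  1≤5≤7 ✓
Π(2lᵢ+1) = 9×7×11 = 693
triangle coeff Δ(4,3,5) = 1/180180
Σ_t [0,2]: t=0:+1/576 t=1:−1/144 t=2:+1/576 = -1/288
(3j)²=20/1001 [(4 3 5; 0 0 0)], sign=+1
Σ_t [0,0]: t=0:+1/2304 = 1/2304
(3j)²=75/4004 [(4 3 5; 2 -3 1)], sign=+1
⇒ 4πI² = 3375/13013
I = (+1)√(3375/13013/(4π)) = 0.14366244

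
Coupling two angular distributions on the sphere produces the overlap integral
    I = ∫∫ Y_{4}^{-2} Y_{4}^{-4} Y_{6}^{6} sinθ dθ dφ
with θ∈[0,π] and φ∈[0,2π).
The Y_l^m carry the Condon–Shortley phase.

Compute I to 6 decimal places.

m-sum 0 ✓  L=14 even ✓  0≤6≤8 ✓
Π(2lᵢ+1) = 9×9×13 = 1053
triangle coeff Δ(4,4,6) = 1/1261260
Σ_t [0,2]: t=0:+1/4608 t=1:−1/1296 t=2:+1/4608 = -7/20736
(3j)²=20/1287 [(4 4 6; 0 0 0)], sign=-1
Σ_t [0,0]: t=0:+1/1036800 = 1/1036800
(3j)²=4/195 [(4 4 6; -2 -4 6)], sign=+1
⇒ 4πI² = 48/143
I = (-1)√(48/143/(4π)) = -0.16343598

-0.163436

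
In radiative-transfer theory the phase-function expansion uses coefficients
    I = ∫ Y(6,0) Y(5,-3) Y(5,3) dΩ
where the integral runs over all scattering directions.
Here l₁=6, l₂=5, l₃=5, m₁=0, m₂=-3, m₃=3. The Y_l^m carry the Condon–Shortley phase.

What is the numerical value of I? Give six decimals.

0.088978

Rules hold: Σm=0, L=16 even, 1≤5≤11.
N = 13·11·11 = 1573
Δ = 6!·6!·4!/17! = 1/28588560
Racah Σ t=1..5: t=1:−1/345600 t=2:+1/13824 t=3:−1/5184 t=4:+1/13824 t=5:−1/345600 = -7/129600
⇒ 3j(6 5 5; 0 0 0)² = 80/7293, sgn +1
Racah Σ t=0..2: t=0:+1/2073600 t=1:−1/86400 t=2:+1/55296 = 29/4147200
⇒ 3j(6 5 5; 0 -3 3)² = 841/145860, sgn +1
4πI² = N·(3j₀)²·(3jₘ)² = 3364/33813
I = +1·√(0.0994884/4π) = 0.08897771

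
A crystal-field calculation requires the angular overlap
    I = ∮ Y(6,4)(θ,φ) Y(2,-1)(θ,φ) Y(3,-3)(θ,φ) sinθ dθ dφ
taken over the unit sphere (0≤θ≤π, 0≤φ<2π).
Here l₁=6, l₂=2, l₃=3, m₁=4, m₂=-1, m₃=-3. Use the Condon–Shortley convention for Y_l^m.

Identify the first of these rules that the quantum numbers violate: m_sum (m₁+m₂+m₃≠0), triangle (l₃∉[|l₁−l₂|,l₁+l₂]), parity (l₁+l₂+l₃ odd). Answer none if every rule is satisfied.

triangle

Σmᵢ = 0  ✓
l₃∈[|l₁−l₂|,l₁+l₂]=[4,8], have l₃=3  ✗
Σlᵢ = 11 ⇒ odd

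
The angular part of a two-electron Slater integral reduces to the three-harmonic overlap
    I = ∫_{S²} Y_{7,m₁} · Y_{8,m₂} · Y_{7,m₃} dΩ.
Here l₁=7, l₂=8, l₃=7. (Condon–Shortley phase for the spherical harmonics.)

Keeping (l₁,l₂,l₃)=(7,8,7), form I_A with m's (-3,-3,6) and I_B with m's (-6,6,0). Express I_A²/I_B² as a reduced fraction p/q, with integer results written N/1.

Same 7,8,7: normalisation and zero-m 3j drop out of the ratio.
A: Δ: 8! 6! 8! / 23! → 1/22086194130; sum: t=4:+1/2090188800 t=5:−1/3483648000 = 1/5225472000; 3j²(7 8 7; -3 -3 6) = Δ·Π!·Σ² = 32/7429  (sign -1)
B: Δ: 8! 6! 8! / 23! → 1/22086194130; sum: t=7:−1/18289152000 t=8:+1/6967296000 = 13/146313216000; 3j²(7 8 7; -6 6 0) = Δ·Π!·Σ² = 2197/222870  (sign -1)
I_A²/I_B² = (32/7429)/(2197/222870) = 960/2197

960/2197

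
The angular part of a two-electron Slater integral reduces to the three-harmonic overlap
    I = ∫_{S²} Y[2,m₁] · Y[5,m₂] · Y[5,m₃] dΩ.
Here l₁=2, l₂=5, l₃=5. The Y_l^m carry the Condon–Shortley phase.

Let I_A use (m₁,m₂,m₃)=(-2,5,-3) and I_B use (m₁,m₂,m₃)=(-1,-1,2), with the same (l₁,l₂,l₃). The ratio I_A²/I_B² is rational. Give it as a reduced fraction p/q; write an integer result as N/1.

l's match ⇒ only the (l;m) 3-j factors differ between A and B.
A: triangle coeff Δ(2,5,5) = 1/38610; Σ_t [2,2]: t=2:+1/161280 = 1/161280; (3j)²=1/143 [(2 5 5; -2 5 -3)], sign=+1
B: triangle coeff Δ(2,5,5) = 1/38610; Σ_t [1,2]: t=1:−1/1440 t=2:+1/2880 = -1/2880; (3j)²=7/715 [(2 5 5; -1 -1 2)], sign=+1
I_A²/I_B² = (1/143)/(7/715) = 5/7

5/7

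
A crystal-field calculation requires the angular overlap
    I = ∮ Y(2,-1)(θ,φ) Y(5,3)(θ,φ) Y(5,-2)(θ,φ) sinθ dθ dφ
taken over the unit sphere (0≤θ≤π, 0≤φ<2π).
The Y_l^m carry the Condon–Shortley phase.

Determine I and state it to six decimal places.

Rules hold: Σm=0, L=12 even, 3≤5≤7.
N = 5·11·11 = 605
Δ = 2!·2!·8!/13! = 1/38610
Racah Σ t=0..2: t=0:+1/2880 t=1:−1/576 t=2:+1/2880 = -1/960
⇒ 3j(2 5 5; 0 0 0)² = 10/429, sgn +1
Racah Σ t=1..2: t=1:−1/10080 t=2:+1/2880 = 1/4032
⇒ 3j(2 5 5; -1 3 -2)² = 10/429, sgn -1
4πI² = N·(3j₀)²·(3jₘ)² = 500/1521
I = -1·√(0.328731/4π) = -0.16173926

-0.161739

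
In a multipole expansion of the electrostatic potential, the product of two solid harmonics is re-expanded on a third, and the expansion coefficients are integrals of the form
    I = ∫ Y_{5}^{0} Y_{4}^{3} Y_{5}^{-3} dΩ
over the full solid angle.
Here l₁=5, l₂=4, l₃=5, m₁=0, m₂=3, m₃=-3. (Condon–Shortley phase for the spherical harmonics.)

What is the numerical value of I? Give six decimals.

0.130198

Rules hold: Σm=0, L=14 even, 1≤5≤9.
N = 11·9·11 = 1089
Δ = 4!·6!·4!/15! = 1/3153150
Racah Σ t=0..4: t=0:+1/69120 t=1:−1/1728 t=2:+1/576 t=3:−1/1728 t=4:+1/69120 = 7/11520
⇒ 3j(5 4 5; 0 0 0)² = 2/143, sgn -1
Racah Σ t=3..4: t=3:−1/6912 t=4:+1/17280 = -1/11520
⇒ 3j(5 4 5; 0 3 -3)² = 2/143, sgn -1
4πI² = N·(3j₀)²·(3jₘ)² = 36/169
I = +1·√(0.213018/4π) = 0.13019760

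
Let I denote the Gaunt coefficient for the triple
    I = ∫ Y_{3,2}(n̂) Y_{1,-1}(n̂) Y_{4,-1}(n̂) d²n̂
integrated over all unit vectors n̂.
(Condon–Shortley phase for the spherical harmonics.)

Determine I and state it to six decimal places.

m-sum 0 ✓  L=8 even ✓  2≤4≤4 ✓
Π(2lᵢ+1) = 7×3×9 = 189
triangle coeff Δ(3,1,4) = 1/252
Σ_t [0,0]: t=0:+1/36 = 1/36
(3j)²=4/63 [(3 1 4; 0 0 0)], sign=+1
Σ_t [0,0]: t=0:+1/240 = 1/240
(3j)²=1/84 [(3 1 4; 2 -1 -1)], sign=-1
⇒ 4πI² = 1/7
I = (-1)√(1/7/(4π)) = -0.10662181

-0.106622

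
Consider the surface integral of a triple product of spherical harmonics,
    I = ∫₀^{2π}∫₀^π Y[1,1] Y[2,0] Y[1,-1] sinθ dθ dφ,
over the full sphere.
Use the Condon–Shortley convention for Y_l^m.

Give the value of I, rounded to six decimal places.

Rules hold: Σm=0, L=4 even, 1≤1≤3.
N = 3·5·3 = 45
Δ = 2!·0!·2!/5! = 1/30
Racah Σ t=1..1: t=1:−1/1 = -1/1
⇒ 3j(1 2 1; 0 0 0)² = 2/15, sgn +1
Racah Σ t=0..0: t=0:+1/4 = 1/4
⇒ 3j(1 2 1; 1 0 -1)² = 1/30, sgn +1
4πI² = N·(3j₀)²·(3jₘ)² = 1/5
I = +1·√(0.2/4π) = 0.12615663

0.126157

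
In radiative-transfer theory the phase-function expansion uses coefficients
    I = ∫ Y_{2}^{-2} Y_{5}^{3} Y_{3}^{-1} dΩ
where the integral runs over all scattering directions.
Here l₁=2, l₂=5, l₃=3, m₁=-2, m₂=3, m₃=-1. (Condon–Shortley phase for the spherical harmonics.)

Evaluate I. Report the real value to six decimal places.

-0.200476

Rules hold: Σm=0, L=10 even, 3≤3≤7.
N = 5·11·7 = 385
Δ = 4!·0!·6!/11! = 1/2310
Racah Σ t=2..2: t=2:+1/144 = 1/144
⇒ 3j(2 5 3; 0 0 0)² = 10/231, sgn -1
Racah Σ t=4..4: t=4:+1/1152 = 1/1152
⇒ 3j(2 5 3; -2 3 -1)² = 1/33, sgn +1
4πI² = N·(3j₀)²·(3jₘ)² = 50/99
I = -1·√(0.505051/4π) = -0.20047604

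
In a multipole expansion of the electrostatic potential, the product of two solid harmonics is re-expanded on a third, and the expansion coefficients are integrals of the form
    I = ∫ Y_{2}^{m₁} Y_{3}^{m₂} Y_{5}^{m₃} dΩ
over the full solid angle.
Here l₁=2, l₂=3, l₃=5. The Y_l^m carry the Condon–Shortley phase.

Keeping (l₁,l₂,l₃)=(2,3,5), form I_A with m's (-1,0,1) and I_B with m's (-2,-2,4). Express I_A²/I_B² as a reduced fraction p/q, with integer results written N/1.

40/63

Shared (l₁,l₂,l₃)=(2,3,5): N and (l;000)² cancel in I_A²/I_B².
A: Δ = 0!·4!·6!/11! = 1/2310; Racah Σ t=0..0: t=0:+1/216 = 1/216; ⇒ 3j(2 3 5; -1 0 1)² = 8/231, sgn +1
B: Δ = 0!·4!·6!/11! = 1/2310; Racah Σ t=0..0: t=0:+1/2880 = 1/2880; ⇒ 3j(2 3 5; -2 -2 4)² = 3/55, sgn -1
I_A²/I_B² = (8/231)/(3/55) = 40/63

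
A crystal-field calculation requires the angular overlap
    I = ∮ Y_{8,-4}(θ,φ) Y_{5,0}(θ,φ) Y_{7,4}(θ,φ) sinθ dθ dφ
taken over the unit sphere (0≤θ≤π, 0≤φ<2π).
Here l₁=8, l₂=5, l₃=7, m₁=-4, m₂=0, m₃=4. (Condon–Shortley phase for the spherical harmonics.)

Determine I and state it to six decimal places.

-0.123255

m-sum 0 ✓  L=20 even ✓  3≤7≤13 ✓
Π(2lᵢ+1) = 17×11×15 = 2805
triangle coeff Δ(8,5,7) = 1/814773960
Σ_t [1,5]: t=1:−1/87091200 t=2:+1/4976640 t=3:−1/2073600 t=4:+1/4976640 t=5:−1/87091200 = -1/9676800
(3j)²=360/46189 [(8 5 7; 0 0 0)], sign=+1
Σ_t [2,5]: t=2:+1/1045094400 t=3:−1/52254720 t=4:+1/23224320 t=5:−1/87091200 = 1/74649600
(3j)²=110/12597 [(8 5 7; -4 0 4)], sign=-1
⇒ 4πI² = 198000/1037153
I = (-1)√(198000/1037153/(4π)) = -0.12325548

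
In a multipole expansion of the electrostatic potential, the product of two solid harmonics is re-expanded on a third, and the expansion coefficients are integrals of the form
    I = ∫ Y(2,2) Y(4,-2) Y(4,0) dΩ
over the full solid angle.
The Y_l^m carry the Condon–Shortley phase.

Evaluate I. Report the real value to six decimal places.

m-sum 0 ✓  L=10 even ✓  2≤4≤6 ✓
Π(2lᵢ+1) = 5×9×9 = 405
triangle coeff Δ(2,4,4) = 1/13860
Σ_t [0,2]: t=0:+1/192 t=1:−1/36 t=2:+1/192 = -5/288
(3j)²=20/693 [(2 4 4; 0 0 0)], sign=-1
Σ_t [0,0]: t=0:+1/192 = 1/192
(3j)²=3/77 [(2 4 4; 2 -2 0)], sign=+1
⇒ 4πI² = 2700/5929
I = (-1)√(2700/5929/(4π)) = -0.19036462

-0.190365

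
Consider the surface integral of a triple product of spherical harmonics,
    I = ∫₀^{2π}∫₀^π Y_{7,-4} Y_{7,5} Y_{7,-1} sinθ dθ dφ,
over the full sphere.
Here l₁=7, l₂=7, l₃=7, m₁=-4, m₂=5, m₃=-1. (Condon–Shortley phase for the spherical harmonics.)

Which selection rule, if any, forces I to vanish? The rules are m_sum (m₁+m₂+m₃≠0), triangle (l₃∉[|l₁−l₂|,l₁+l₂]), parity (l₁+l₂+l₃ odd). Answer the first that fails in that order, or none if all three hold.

parity

Σmᵢ = 0  ✓
l₃∈[|l₁−l₂|,l₁+l₂]=[0,14], have l₃=7  ✓
Σlᵢ = 21 ⇒ odd  ✗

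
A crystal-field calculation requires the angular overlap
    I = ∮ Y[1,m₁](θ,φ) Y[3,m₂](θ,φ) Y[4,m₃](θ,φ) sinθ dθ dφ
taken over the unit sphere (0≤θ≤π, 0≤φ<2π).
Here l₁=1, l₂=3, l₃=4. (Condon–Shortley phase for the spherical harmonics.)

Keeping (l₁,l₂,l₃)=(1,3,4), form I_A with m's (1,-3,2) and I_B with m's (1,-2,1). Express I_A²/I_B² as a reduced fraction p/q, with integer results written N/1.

1/3

l's match ⇒ only the (l;m) 3-j factors differ between A and B.
A: triangle coeff Δ(1,3,4) = 1/252; Σ_t [0,0]: t=0:+1/1440 = 1/1440; (3j)²=1/252 [(1 3 4; 1 -3 2)], sign=+1
B: triangle coeff Δ(1,3,4) = 1/252; Σ_t [0,0]: t=0:+1/240 = 1/240; (3j)²=1/84 [(1 3 4; 1 -2 1)], sign=-1
I_A²/I_B² = (1/252)/(1/84) = 1/3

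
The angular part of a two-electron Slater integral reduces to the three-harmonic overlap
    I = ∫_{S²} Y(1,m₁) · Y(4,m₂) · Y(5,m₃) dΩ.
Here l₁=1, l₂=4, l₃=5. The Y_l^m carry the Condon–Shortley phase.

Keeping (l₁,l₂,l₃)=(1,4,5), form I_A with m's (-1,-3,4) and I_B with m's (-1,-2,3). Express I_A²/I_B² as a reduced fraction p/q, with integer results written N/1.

9/7

Same 1,4,5: normalisation and zero-m 3j drop out of the ratio.
A: Δ: 0! 2! 8! / 11! → 1/495; sum: t=0:+1/10080 = 1/10080; 3j²(1 4 5; -1 -3 4) = Δ·Π!·Σ² = 4/55  (sign -1)
B: Δ: 0! 2! 8! / 11! → 1/495; sum: t=0:+1/2880 = 1/2880; 3j²(1 4 5; -1 -2 3) = Δ·Π!·Σ² = 28/495  (sign +1)
I_A²/I_B² = (4/55)/(28/495) = 9/7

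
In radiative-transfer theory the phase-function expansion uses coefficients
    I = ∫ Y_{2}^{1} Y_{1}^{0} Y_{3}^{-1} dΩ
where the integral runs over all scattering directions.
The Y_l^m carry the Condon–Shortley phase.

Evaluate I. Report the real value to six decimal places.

Rules hold: Σm=0, L=6 even, 1≤3≤3.
N = 5·3·7 = 105
Δ = 0!·4!·2!/7! = 1/105
Racah Σ t=0..0: t=0:+1/4 = 1/4
⇒ 3j(2 1 3; 0 0 0)² = 3/35, sgn -1
Racah Σ t=0..0: t=0:+1/6 = 1/6
⇒ 3j(2 1 3; 1 0 -1)² = 8/105, sgn +1
4πI² = N·(3j₀)²·(3jₘ)² = 24/35
I = -1·√(0.685714/4π) = -0.23359668

-0.233597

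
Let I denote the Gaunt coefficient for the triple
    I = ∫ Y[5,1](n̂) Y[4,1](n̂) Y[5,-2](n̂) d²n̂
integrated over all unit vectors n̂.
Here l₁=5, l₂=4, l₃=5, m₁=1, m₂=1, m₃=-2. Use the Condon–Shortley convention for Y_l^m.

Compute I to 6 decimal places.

0.128377

m-sum 0 ✓  L=14 even ✓  1≤5≤9 ✓
Π(2lᵢ+1) = 11×9×11 = 1089
triangle coeff Δ(5,4,5) = 1/3153150
Σ_t [0,4]: t=0:+1/69120 t=1:−1/1728 t=2:+1/576 t=3:−1/1728 t=4:+1/69120 = 7/11520
(3j)²=2/143 [(5 4 5; 0 0 0)], sign=-1
Σ_t [1,4]: t=1:−1/5184 t=2:+1/1152 t=3:−1/2880 t=4:+1/103680 = 7/20736
(3j)²=35/2574 [(5 4 5; 1 1 -2)], sign=-1
⇒ 4πI² = 35/169
I = (+1)√(35/169/(4π)) = 0.12837656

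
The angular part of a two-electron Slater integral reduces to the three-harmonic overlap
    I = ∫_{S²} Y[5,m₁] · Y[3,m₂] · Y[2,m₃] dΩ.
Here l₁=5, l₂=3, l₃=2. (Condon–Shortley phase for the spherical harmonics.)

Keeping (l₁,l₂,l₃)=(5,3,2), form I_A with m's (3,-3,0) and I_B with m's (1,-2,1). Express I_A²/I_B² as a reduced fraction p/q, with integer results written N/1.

Shared (l₁,l₂,l₃)=(5,3,2): N and (l;000)² cancel in I_A²/I_B².
A: Δ = 6!·4!·0!/11! = 1/2310; Racah Σ t=0..0: t=0:+1/2880 = 1/2880; ⇒ 3j(5 3 2; 3 -3 0)² = 2/165, sgn +1
B: Δ = 6!·4!·0!/11! = 1/2310; Racah Σ t=1..1: t=1:−1/720 = -1/720; ⇒ 3j(5 3 2; 1 -2 1)² = 4/385, sgn +1
I_A²/I_B² = (2/165)/(4/385) = 7/6

7/6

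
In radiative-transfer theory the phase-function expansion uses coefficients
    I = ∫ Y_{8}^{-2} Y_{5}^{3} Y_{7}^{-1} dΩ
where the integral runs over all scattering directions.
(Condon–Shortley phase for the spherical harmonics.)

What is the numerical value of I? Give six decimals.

-0.094402

m-sum 0 ✓  L=20 even ✓  3≤7≤13 ✓
Π(2lᵢ+1) = 17×11×15 = 2805
triangle coeff Δ(8,5,7) = 1/814773960
Σ_t [1,5]: t=1:−1/87091200 t=2:+1/4976640 t=3:−1/2073600 t=4:+1/4976640 t=5:−1/87091200 = -1/9676800
(3j)²=360/46189 [(8 5 7; 0 0 0)], sign=+1
Σ_t [4,6]: t=4:+1/19906560 t=5:−1/10368000 t=6:+1/49766400 = -13/497664000
(3j)²=91/17765 [(8 5 7; -2 3 -1)], sign=-1
⇒ 4πI² = 7560/67507
I = (-1)√(7560/67507/(4π)) = -0.09440208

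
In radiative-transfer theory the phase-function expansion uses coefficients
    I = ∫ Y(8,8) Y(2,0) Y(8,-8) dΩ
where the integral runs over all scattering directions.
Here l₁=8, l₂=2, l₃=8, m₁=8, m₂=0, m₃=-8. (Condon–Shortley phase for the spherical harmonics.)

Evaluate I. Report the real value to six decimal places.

Rules hold: Σm=0, L=18 even, 6≤8≤10.
N = 17·5·17 = 1445
Δ = 2!·14!·2!/19! = 1/348840
Racah Σ t=0..2: t=0:+1/116121600 t=1:−1/25401600 t=2:+1/116121600 = -1/45158400
⇒ 3j(8 2 8; 0 0 0)² = 24/1615, sgn -1
Racah Σ t=0..0: t=0:+1/348713164800 = 1/348713164800
⇒ 3j(8 2 8; 8 0 -8)² = 40/969, sgn +1
4πI² = N·(3j₀)²·(3jₘ)² = 320/361
I = -1·√(0.886427/4π) = -0.26559290

-0.265593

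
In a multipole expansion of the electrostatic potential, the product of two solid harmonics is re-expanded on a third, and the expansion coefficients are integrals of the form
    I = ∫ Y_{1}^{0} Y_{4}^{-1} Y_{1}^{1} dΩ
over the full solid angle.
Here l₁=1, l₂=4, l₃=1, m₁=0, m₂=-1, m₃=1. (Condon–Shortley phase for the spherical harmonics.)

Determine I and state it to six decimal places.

triangle: need 3≤l₃≤5, have 1; I=0

0.000000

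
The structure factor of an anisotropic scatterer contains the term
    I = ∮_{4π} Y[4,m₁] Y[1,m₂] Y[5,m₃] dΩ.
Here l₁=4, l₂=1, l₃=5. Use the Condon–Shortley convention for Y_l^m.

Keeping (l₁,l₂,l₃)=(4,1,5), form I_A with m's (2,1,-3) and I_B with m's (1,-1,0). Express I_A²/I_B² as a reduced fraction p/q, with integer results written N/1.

14/5

Shared (l₁,l₂,l₃)=(4,1,5): N and (l;000)² cancel in I_A²/I_B².
A: Δ = 0!·8!·2!/11! = 1/495; Racah Σ t=0..0: t=0:+1/2880 = 1/2880; ⇒ 3j(4 1 5; 2 1 -3)² = 28/495, sgn +1
B: Δ = 0!·8!·2!/11! = 1/495; Racah Σ t=0..0: t=0:+1/1440 = 1/1440; ⇒ 3j(4 1 5; 1 -1 0)² = 2/99, sgn -1
I_A²/I_B² = (28/495)/(2/99) = 14/5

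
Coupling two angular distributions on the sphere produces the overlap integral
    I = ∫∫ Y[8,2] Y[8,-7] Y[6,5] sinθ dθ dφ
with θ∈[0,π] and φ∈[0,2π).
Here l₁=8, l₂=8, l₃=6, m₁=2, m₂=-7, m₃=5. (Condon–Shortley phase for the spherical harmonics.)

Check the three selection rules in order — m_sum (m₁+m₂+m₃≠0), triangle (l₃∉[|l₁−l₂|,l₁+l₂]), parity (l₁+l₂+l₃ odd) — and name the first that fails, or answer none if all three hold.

none

m₁+m₂+m₃ = 2 − 7 + 5 = 0  ✓
triangle: |8−8|=0 ≤ l₃=6 ≤ 8+8=16  ✓
parity: l₁+l₂+l₃ = 22 is even  ✓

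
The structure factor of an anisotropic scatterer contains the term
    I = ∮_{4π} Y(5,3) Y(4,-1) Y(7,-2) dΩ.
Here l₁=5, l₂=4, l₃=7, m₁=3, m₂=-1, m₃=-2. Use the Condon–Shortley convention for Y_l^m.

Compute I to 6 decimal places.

-0.140275

m-sum 0 ✓  L=16 even ✓  1≤7≤9 ✓
Π(2lᵢ+1) = 11×9×15 = 1485
triangle coeff Δ(5,4,7) = 1/6126120
Σ_t [0,2]: t=0:+1/69120 t=1:−1/20736 t=2:+1/69120 = -1/51840
(3j)²=280/21879 [(5 4 7; 0 0 0)], sign=+1
Σ_t [0,2]: t=0:+1/103680 t=1:−1/241920 t=2:+1/9676800 = 163/29030400
(3j)²=26569/2042040 [(5 4 7; 3 -1 -2)], sign=-1
⇒ 4πI² = 132845/537251
I = (-1)√(132845/537251/(4π)) = -0.14027461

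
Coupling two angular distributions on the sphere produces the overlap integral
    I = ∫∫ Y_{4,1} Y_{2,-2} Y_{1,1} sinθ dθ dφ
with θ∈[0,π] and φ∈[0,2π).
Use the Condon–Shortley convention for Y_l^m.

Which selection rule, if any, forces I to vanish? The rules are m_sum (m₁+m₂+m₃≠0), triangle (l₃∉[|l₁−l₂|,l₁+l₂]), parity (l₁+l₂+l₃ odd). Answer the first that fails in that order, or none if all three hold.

m₁+m₂+m₃ = 1 − 2 + 1 = 0  ✓
triangle: |4−2|=2 ≤ l₃=1 ≤ 4+2=6  ✗
parity: l₁+l₂+l₃ = 7 is odd

triangle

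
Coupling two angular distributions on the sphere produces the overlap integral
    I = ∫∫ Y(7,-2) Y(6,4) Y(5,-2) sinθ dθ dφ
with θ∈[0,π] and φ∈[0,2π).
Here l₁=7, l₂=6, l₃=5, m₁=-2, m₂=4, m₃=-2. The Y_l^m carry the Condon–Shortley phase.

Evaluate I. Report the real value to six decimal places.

0.048529

Rules hold: Σm=0, L=18 even, 1≤5≤13.
N = 15·13·11 = 2145
Δ = 8!·6!·4!/19! = 1/174594420
Racah Σ t=2..6: t=2:+1/4147200 t=3:−1/207360 t=4:+1/82944 t=5:−1/207360 t=6:+1/4147200 = 1/345600
⇒ 3j(7 6 5; 0 0 0)² = 420/46189, sgn -1
Racah Σ t=6..8: t=6:+1/1244160 t=7:−1/1451520 t=8:+1/19353600 = 29/174182400
⇒ 3j(7 6 5; -2 4 -2)² = 841/554268, sgn -1
4πI² = N·(3j₀)²·(3jₘ)² = 441525/14919047
I = +1·√(0.0295947/4π) = 0.04852909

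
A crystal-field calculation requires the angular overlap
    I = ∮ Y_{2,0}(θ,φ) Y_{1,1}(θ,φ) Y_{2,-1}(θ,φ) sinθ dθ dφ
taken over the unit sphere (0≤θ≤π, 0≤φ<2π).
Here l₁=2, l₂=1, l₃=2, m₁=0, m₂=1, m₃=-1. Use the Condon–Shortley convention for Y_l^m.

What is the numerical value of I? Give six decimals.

0.000000

l₁+l₂+l₃=5 is odd: 3j(l;000)=0 ⇒ I=0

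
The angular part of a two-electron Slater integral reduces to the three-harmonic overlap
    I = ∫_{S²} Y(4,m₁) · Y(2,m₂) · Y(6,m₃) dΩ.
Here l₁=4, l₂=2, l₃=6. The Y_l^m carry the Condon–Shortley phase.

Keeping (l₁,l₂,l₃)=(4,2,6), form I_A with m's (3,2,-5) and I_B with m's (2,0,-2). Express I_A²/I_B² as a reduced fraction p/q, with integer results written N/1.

55/28

l's match ⇒ only the (l;m) 3-j factors differ between A and B.
A: triangle coeff Δ(4,2,6) = 1/6435; Σ_t [0,0]: t=0:+1/120960 = 1/120960; (3j)²=2/39 [(4 2 6; 3 2 -5)], sign=-1
B: triangle coeff Δ(4,2,6) = 1/6435; Σ_t [0,0]: t=0:+1/5760 = 1/5760; (3j)²=56/2145 [(4 2 6; 2 0 -2)], sign=+1
I_A²/I_B² = (2/39)/(56/2145) = 55/28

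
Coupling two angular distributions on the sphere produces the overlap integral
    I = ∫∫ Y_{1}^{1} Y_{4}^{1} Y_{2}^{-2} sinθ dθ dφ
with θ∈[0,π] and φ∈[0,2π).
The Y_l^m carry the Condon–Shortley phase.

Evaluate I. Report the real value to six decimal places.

0.000000

triangle: need 3≤l₃≤5, have 2; I=0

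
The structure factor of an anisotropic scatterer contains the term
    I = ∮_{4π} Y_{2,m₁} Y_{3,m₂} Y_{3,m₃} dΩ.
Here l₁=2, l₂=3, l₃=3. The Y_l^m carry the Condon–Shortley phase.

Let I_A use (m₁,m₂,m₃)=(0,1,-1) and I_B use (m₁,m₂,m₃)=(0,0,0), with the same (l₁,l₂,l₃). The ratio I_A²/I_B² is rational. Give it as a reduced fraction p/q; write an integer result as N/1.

9/16

l's match ⇒ only the (l;m) 3-j factors differ between A and B.
A: triangle coeff Δ(2,3,3) = 1/3780; Σ_t [0,2]: t=0:+1/96 t=1:−1/6 t=2:+1/16 = -3/32; (3j)²=3/140 [(2 3 3; 0 1 -1)], sign=-1
B: triangle coeff Δ(2,3,3) = 1/3780; Σ_t [0,2]: t=0:+1/24 t=1:−1/4 t=2:+1/24 = -1/6; (3j)²=4/105 [(2 3 3; 0 0 0)], sign=+1
I_A²/I_B² = (3/140)/(4/105) = 9/16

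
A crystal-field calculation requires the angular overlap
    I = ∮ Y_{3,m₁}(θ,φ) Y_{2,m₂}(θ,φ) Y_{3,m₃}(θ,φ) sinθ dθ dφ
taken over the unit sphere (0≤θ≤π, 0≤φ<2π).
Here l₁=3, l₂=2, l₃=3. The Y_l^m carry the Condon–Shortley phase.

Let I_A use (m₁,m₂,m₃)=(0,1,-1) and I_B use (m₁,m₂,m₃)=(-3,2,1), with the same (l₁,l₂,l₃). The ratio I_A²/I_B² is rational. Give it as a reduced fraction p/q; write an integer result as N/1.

l's match ⇒ only the (l;m) 3-j factors differ between A and B.
A: triangle coeff Δ(3,2,3) = 1/3780; Σ_t [1,2]: t=1:−1/8 t=2:+1/12 = -1/24; (3j)²=1/210 [(3 2 3; 0 1 -1)], sign=-1
B: triangle coeff Δ(3,2,3) = 1/3780; Σ_t [2,2]: t=2:+1/96 = 1/96; (3j)²=1/42 [(3 2 3; -3 2 1)], sign=+1
I_A²/I_B² = (1/210)/(1/42) = 1/5

1/5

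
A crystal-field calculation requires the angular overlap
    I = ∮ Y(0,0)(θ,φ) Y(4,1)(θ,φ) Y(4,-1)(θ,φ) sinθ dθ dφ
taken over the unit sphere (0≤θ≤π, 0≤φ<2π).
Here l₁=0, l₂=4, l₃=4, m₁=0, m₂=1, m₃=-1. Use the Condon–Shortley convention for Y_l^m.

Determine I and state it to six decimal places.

Checks pass: Σm=0; 8 even; l₃=4∈[4,4].
(2·0+1)(2·4+1)(2·4+1) = 81
Δ: 0! 0! 8! / 9! → 1/9
sum: t=0:+1/576 = 1/576
3j²(0 4 4; 0 0 0) = Δ·Π!·Σ² = 1/9  (sign +1)
sum: t=0:+1/720 = 1/720
3j²(0 4 4; 0 1 -1) = Δ·Π!·Σ² = 1/9  (sign -1)
combine: 4πI² = 81·1/9·1/9 = 1/1
take √, sign -1: I = -0.28209479

-0.282095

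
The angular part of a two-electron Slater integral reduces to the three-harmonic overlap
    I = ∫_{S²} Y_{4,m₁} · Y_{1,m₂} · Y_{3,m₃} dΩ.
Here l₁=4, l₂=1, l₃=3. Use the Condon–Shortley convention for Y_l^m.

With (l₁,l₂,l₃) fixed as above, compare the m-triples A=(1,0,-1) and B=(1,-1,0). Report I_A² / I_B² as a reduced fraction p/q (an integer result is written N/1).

3/2

Same 4,1,3: normalisation and zero-m 3j drop out of the ratio.
A: Δ: 2! 6! 0! / 9! → 1/252; sum: t=1:−1/48 = -1/48; 3j²(4 1 3; 1 0 -1) = Δ·Π!·Σ² = 5/84  (sign -1)
B: Δ: 2! 6! 0! / 9! → 1/252; sum: t=0:+1/72 = 1/72; 3j²(4 1 3; 1 -1 0) = Δ·Π!·Σ² = 5/126  (sign -1)
I_A²/I_B² = (5/84)/(5/126) = 3/2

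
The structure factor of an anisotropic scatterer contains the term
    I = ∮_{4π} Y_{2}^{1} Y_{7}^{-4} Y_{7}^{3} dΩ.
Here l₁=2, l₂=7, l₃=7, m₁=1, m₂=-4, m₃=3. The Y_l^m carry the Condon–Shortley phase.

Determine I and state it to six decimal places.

Checks pass: Σm=0; 16 even; l₃=7∈[5,9].
(2·2+1)(2·7+1)(2·7+1) = 1125
Δ: 2! 2! 12! / 17! → 1/185640
sum: t=0:+1/2419200 t=1:−1/518400 t=2:+1/2419200 = -1/907200
3j²(2 7 7; 0 0 0) = Δ·Π!·Σ² = 56/3315  (sign +1)
sum: t=0:+1/4354560 t=1:−1/14515200 = 1/6220800
3j²(2 7 7; 1 -4 3) = Δ·Π!·Σ² = 77/4420  (sign +1)
combine: 4πI² = 1125·56/3315·77/4420 = 16170/48841
take √, sign +1: I = 0.16231468

0.162315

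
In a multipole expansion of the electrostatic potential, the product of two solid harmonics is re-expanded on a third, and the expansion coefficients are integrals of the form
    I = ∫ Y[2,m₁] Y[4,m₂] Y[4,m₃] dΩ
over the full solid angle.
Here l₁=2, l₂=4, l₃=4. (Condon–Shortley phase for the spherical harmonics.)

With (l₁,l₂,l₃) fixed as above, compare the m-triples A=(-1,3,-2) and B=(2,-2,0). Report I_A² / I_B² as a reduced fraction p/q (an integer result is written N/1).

Shared (l₁,l₂,l₃)=(2,4,4): N and (l;000)² cancel in I_A²/I_B².
A: Δ = 2!·2!·6!/11! = 1/13860; Racah Σ t=1..2: t=1:−1/1440 t=2:+1/240 = 1/288; ⇒ 3j(2 4 4; -1 3 -2)² = 5/132, sgn +1
B: Δ = 2!·2!·6!/11! = 1/13860; Racah Σ t=0..0: t=0:+1/192 = 1/192; ⇒ 3j(2 4 4; 2 -2 0)² = 3/77, sgn +1
I_A²/I_B² = (5/132)/(3/77) = 35/36

35/36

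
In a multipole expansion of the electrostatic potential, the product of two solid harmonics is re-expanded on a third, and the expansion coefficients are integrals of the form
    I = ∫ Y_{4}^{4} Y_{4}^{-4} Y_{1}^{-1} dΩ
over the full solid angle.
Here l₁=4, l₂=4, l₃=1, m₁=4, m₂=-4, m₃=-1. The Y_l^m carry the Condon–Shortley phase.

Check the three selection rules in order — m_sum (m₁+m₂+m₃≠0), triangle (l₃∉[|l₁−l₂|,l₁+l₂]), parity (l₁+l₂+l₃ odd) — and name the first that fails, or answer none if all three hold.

m_sum

Σmᵢ = -1  ✗
l₃∈[|l₁−l₂|,l₁+l₂]=[0,8], have l₃=1
Σlᵢ = 9 ⇒ odd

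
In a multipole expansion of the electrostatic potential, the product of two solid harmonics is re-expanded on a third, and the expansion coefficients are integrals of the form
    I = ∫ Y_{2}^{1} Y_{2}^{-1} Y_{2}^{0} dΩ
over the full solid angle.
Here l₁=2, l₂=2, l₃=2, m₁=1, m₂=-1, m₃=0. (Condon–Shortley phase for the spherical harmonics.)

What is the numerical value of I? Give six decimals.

-0.090112

m-sum 0 ✓  L=6 even ✓  0≤2≤4 ✓
Π(2lᵢ+1) = 5×5×5 = 125
triangle coeff Δ(2,2,2) = 1/630
Σ_t [0,2]: t=0:+1/8 t=1:−1/1 t=2:+1/8 = -3/4
(3j)²=2/35 [(2 2 2; 0 0 0)], sign=-1
Σ_t [0,1]: t=0:+1/2 t=1:−1/4 = 1/4
(3j)²=1/70 [(2 2 2; 1 -1 0)], sign=+1
⇒ 4πI² = 5/49
I = (-1)√(5/49/(4π)) = -0.09011188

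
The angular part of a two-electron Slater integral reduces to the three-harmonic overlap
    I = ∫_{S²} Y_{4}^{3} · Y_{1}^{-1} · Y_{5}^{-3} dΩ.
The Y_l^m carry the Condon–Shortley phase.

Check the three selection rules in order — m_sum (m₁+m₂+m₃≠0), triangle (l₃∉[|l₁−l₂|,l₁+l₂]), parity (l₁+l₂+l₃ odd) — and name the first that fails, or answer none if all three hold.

azimuthal sum: 3 − 1 − 3 = -1  ✗
3 ≤ 5 ≤ 5 (triangle on l)
L = 4 + 1 + 5 = 10 (even)

m_sum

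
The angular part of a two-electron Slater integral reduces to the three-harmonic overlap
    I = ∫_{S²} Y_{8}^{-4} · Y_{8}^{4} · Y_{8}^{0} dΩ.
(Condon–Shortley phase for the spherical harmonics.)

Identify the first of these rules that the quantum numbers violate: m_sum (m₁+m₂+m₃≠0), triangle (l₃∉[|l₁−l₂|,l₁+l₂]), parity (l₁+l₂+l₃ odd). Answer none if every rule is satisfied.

none

azimuthal sum: -4 + 4 + 0 = 0  ✓
0 ≤ 8 ≤ 16 (triangle on l)  ✓
L = 8 + 8 + 8 = 24 (even)  ✓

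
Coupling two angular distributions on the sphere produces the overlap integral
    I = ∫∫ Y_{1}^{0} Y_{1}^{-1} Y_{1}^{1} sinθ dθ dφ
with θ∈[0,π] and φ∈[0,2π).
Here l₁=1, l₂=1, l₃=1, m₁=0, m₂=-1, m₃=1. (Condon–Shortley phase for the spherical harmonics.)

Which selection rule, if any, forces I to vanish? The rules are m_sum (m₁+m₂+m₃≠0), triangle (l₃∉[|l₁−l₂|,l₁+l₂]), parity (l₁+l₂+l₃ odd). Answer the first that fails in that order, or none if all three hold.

azimuthal sum: 0 − 1 + 1 = 0  ✓
0 ≤ 1 ≤ 2 (triangle on l)  ✓
L = 1 + 1 + 1 = 3 (odd)  ✗

parity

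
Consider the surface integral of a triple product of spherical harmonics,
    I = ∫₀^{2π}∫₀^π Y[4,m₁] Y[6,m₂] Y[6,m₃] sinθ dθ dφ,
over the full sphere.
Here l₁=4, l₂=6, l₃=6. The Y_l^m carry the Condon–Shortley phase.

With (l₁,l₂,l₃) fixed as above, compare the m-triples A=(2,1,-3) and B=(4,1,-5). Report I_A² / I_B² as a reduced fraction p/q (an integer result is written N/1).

48/385

Shared (l₁,l₂,l₃)=(4,6,6): N and (l;000)² cancel in I_A²/I_B².
A: Δ = 4!·4!·8!/17! = 1/15315300; Racah Σ t=0..2: t=0:+1/483840 t=1:−1/51840 t=2:+1/69120 = -1/362880; ⇒ 3j(4 6 6; 2 1 -3)² = 16/17017, sgn +1
B: Δ = 4!·4!·8!/17! = 1/15315300; Racah Σ t=0..0: t=0:+1/2903040 = 1/2903040; ⇒ 3j(4 6 6; 4 1 -5)² = 5/663, sgn -1
I_A²/I_B² = (16/17017)/(5/663) = 48/385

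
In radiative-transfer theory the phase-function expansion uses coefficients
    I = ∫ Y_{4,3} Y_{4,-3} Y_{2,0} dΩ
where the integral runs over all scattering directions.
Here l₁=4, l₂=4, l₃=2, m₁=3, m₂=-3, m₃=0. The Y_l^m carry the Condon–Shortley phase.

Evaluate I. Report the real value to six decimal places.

0.057344

Rules hold: Σm=0, L=10 even, 0≤2≤8.
N = 9·9·5 = 405
Δ = 6!·2!·2!/11! = 1/13860
Racah Σ t=2..4: t=2:+1/192 t=3:−1/36 t=4:+1/192 = -5/288
⇒ 3j(4 4 2; 0 0 0)² = 20/693, sgn -1
Racah Σ t=0..1: t=0:+1/720 t=1:−1/480 = -1/1440
⇒ 3j(4 4 2; 3 -3 0)² = 7/1980, sgn -1
4πI² = N·(3j₀)²·(3jₘ)² = 5/121
I = +1·√(0.0413223/4π) = 0.05734392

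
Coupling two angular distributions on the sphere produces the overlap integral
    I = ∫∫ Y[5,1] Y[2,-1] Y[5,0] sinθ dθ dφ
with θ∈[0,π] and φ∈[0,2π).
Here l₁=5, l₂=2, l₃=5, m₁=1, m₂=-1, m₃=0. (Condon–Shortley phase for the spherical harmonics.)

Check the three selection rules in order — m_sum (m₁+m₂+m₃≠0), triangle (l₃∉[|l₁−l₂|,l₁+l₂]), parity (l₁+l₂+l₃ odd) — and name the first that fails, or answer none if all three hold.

m₁+m₂+m₃ = 1 − 1 + 0 = 0  ✓
triangle: |5−2|=3 ≤ l₃=5 ≤ 5+2=7  ✓
parity: l₁+l₂+l₃ = 12 is even  ✓

none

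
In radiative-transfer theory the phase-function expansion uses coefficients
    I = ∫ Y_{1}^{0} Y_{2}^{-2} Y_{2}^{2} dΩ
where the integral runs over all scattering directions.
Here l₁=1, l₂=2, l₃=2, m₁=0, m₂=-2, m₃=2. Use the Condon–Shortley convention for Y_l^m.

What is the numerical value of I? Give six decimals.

0.000000

l₁+l₂+l₃=5 is odd: 3j(l;000)=0 ⇒ I=0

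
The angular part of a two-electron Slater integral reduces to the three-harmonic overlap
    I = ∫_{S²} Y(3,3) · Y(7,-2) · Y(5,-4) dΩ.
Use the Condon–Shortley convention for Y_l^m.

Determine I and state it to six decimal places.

0.000000

3 − 2 − 4 = -3 ≠ 0: azimuthal integral kills it; I = 0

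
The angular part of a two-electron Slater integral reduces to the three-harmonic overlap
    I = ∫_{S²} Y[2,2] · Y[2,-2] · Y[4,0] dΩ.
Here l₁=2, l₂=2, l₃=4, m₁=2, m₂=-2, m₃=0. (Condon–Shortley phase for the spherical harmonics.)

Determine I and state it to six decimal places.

Rules hold: Σm=0, L=8 even, 0≤4≤4.
N = 5·5·9 = 225
Δ = 0!·4!·4!/9! = 1/630
Racah Σ t=0..0: t=0:+1/16 = 1/16
⇒ 3j(2 2 4; 0 0 0)² = 2/35, sgn +1
Racah Σ t=0..0: t=0:+1/576 = 1/576
⇒ 3j(2 2 4; 2 -2 0)² = 1/630, sgn +1
4πI² = N·(3j₀)²·(3jₘ)² = 1/49
I = +1·√(0.0204082/4π) = 0.04029926

0.040299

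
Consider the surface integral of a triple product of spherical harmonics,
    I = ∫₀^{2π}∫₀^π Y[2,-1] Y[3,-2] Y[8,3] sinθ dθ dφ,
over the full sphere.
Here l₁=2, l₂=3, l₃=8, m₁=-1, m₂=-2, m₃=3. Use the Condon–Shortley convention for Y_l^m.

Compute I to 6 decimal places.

0.000000

l₃=8 ∉ [1,5] — triangle fails ⇒ I = 0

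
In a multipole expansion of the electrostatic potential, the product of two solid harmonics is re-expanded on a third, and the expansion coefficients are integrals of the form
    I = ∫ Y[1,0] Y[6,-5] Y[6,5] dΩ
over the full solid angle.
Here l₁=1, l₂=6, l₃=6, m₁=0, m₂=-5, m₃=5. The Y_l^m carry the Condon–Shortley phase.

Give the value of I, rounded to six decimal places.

L=13 odd ⇒ parity kills the (l;000) factor ⇒ I = 0

0.000000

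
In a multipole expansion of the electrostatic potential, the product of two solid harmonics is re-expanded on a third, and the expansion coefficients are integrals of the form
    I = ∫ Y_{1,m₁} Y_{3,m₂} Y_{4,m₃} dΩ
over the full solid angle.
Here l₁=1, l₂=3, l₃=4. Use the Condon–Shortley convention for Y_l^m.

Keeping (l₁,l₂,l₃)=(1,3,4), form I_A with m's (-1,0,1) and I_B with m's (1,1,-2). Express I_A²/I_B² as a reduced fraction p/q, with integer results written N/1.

l's match ⇒ only the (l;m) 3-j factors differ between A and B.
A: triangle coeff Δ(1,3,4) = 1/252; Σ_t [0,0]: t=0:+1/72 = 1/72; (3j)²=5/126 [(1 3 4; -1 0 1)], sign=-1
B: triangle coeff Δ(1,3,4) = 1/252; Σ_t [0,0]: t=0:+1/96 = 1/96; (3j)²=5/84 [(1 3 4; 1 1 -2)], sign=+1
I_A²/I_B² = (5/126)/(5/84) = 2/3

2/3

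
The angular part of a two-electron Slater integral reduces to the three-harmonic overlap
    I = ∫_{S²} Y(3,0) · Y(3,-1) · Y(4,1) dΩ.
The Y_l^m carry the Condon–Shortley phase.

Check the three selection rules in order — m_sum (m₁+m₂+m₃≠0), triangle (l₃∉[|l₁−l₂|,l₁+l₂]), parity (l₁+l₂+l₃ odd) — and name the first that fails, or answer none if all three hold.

m₁+m₂+m₃ = 0 − 1 + 1 = 0  ✓
triangle: |3−3|=0 ≤ l₃=4 ≤ 3+3=6  ✓
parity: l₁+l₂+l₃ = 10 is even  ✓

none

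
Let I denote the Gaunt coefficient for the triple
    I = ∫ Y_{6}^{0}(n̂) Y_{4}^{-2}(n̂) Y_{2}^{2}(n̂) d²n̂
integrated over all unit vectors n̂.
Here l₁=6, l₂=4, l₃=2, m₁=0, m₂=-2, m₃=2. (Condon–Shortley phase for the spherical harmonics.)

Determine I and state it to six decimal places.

m-sum 0 ✓  L=12 even ✓  2≤2≤10 ✓
Π(2lᵢ+1) = 13×9×5 = 585
triangle coeff Δ(6,4,2) = 1/6435
Σ_t [4,4]: t=4:+1/2304 = 1/2304
(3j)²=5/143 [(6 4 2; 0 0 0)], sign=+1
Σ_t [2,2]: t=2:+1/34560 = 1/34560
(3j)²=1/429 [(6 4 2; 0 -2 2)], sign=+1
⇒ 4πI² = 75/1573
I = (+1)√(75/1573/(4π)) = 0.06159725

0.061597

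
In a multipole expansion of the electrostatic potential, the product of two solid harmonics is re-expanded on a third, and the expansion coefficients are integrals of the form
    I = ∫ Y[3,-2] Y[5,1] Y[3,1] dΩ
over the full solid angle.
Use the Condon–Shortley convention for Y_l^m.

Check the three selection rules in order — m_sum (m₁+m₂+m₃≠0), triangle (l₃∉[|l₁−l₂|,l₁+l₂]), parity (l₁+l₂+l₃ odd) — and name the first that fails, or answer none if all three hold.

azimuthal sum: -2 + 1 + 1 = 0  ✓
2 ≤ 3 ≤ 8 (triangle on l)  ✓
L = 3 + 5 + 3 = 11 (odd)  ✗

parity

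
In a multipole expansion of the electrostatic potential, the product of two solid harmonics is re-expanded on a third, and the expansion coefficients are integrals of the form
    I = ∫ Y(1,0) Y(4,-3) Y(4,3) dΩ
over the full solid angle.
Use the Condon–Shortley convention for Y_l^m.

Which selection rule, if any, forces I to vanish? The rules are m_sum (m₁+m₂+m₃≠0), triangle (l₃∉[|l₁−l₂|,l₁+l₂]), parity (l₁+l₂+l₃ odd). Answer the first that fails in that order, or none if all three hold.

m₁+m₂+m₃ = 0 − 3 + 3 = 0  ✓
triangle: |1−4|=3 ≤ l₃=4 ≤ 1+4=5  ✓
parity: l₁+l₂+l₃ = 9 is odd  ✗

parity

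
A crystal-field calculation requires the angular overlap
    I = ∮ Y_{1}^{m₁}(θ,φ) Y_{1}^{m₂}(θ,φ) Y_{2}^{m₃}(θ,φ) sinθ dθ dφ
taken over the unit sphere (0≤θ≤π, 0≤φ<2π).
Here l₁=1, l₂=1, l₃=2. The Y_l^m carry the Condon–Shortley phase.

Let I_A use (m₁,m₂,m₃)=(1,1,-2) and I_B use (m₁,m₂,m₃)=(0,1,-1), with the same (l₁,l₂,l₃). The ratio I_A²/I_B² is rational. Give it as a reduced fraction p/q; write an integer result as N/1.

2/1

l's match ⇒ only the (l;m) 3-j factors differ between A and B.
A: triangle coeff Δ(1,1,2) = 1/30; Σ_t [0,0]: t=0:+1/4 = 1/4; (3j)²=1/5 [(1 1 2; 1 1 -2)], sign=+1
B: triangle coeff Δ(1,1,2) = 1/30; Σ_t [0,0]: t=0:+1/2 = 1/2; (3j)²=1/10 [(1 1 2; 0 1 -1)], sign=-1
I_A²/I_B² = (1/5)/(1/10) = 2/1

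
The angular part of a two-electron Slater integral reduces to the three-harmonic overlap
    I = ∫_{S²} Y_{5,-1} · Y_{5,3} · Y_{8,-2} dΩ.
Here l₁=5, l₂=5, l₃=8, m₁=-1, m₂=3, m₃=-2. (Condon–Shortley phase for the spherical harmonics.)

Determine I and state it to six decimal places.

-0.138062

Rules hold: Σm=0, L=18 even, 0≤8≤10.
N = 11·11·17 = 2057
Δ = 2!·8!·8!/19! = 1/37413090
Racah Σ t=0..2: t=0:+1/1036800 t=1:−1/331776 t=2:+1/1036800 = -1/921600
⇒ 3j(5 5 8; 0 0 0)² = 490/46189, sgn -1
Racah Σ t=0..2: t=0:+1/116121600 t=1:−1/3628800 t=2:+1/1658880 = 13/38707200
⇒ 3j(5 5 8; -1 3 -2)² = 39/3553, sgn +1
4πI² = N·(3j₀)²·(3jₘ)² = 1470/6137
I = -1·√(0.239531/4π) = -0.13806248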